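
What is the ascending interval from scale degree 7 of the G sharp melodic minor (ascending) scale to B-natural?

Scale degree 7 of G# melodic minor (ascending) is F##.
F## up to B: letters F→B make it a fourth; 4 semitones makes it diminished.

diminished fourth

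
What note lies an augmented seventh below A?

Bbb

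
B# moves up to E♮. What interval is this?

diminished fourth

Counting letters B–C–D–E gives a fourth.
B#→E = 4 semitones, 1 narrower than the perfect fourth (5), so diminished.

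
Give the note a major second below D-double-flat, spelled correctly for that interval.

Cbb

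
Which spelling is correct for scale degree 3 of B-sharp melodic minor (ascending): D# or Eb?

Each scale degree takes a distinct letter name. Degree 3 of a scale on B must use the letter D.
D# and Eb are enharmonically the same pitch, but only D# uses the letter D, so it is the correct spelling here.

D#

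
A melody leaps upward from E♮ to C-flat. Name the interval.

diminished sixth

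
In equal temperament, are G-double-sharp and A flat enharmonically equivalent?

No

Two spellings are enharmonically equivalent only if they share a pitch class.
Here G## → 9, Ab → 8; 8 ≠ 9, so they are not.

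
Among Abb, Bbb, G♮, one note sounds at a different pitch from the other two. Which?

Bbb

In 12-tone equal temperament, enharmonic equivalents share a pitch class. Abb is pitch class 7; Bbb is pitch class 9; G is pitch class 7.
Abb and G share pitch class 7, while Bbb is pitch class 9.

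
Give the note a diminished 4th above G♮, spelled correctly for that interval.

Cb

G up a perfect fourth is C, so the target letter is C.
From G, a diminished fourth is 4 semitones up: Cb.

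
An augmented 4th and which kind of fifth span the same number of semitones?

diminished

An augmented fourth spans 6 semitones.
A fifth spanning 6 semitones is diminished (the perfect fifth is 7).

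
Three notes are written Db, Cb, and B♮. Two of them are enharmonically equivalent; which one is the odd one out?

Db

In 12-tone equal temperament, enharmonic equivalents share a pitch class. Db is pitch class 1; Cb is pitch class 11; B is pitch class 11.
Cb and B share pitch class 11, while Db is pitch class 1.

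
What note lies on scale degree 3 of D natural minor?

F

The D natural minor scale runs D E F G A Bb C.
Degree 3 is F.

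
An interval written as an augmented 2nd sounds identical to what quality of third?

An augmented second spans 3 semitones.
A third spanning 3 semitones is minor (the major third is 4).

minor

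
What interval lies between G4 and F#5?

major seventh

Counting letters G–A–B–C–D–E–F gives a seventh.
G→F# = 11 semitones, exactly the major seventh.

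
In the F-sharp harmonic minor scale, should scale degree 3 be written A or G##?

A

Each scale degree takes a distinct letter name. Degree 3 of a scale on F must use the letter A.
A and G## are enharmonically the same pitch, but only A uses the letter A, so it is the correct spelling here.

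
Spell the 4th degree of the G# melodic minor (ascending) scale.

C#

Degree 4 takes the letter 3 steps above G, which is C.
In melodic minor (ascending), degree 4 sits 5 semitones above the tonic. G# + 5 semitones is pitch class 1, spelled on C as C#.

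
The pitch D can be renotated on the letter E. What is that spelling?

Plain E sits 2 semitones above D, so on the letter E the same pitch needs a double flat: Ebb.

Ebb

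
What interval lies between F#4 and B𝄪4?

Counting letters F–G–A–B gives a fourth.
F#→B## = 7 semitones, 2 wider than the perfect fourth (5), so doubly augmented.

doubly augmented fourth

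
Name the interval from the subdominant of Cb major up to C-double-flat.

diminished fifth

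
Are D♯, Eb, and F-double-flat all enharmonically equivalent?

Yes

D# = pitch class 3 and Eb = pitch class 3 and Fbb = pitch class 3 — the same pitch class, so they are enharmonic equivalents.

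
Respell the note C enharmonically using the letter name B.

B#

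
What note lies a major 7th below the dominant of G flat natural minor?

The dominant of Gb natural minor is Db.
A major seventh (11 semitones) below Db lands on the letter E, giving Ebb.

Ebb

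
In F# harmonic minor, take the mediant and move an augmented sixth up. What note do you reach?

The mediant of F# harmonic minor is A.
An augmented sixth (10 semitones) above A lands on the letter F, giving F##.

F##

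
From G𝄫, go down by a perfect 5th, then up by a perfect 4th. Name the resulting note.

Fbb

A perfect fifth down from Gbb is Cbb (letter C, 7 semitones down).
A perfect fourth up from Cbb is Fbb (letter F, 5 semitones up).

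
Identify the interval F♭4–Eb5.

Counting letters F–G–A–B–C–D–E gives a seventh.
Fb→Eb = 11 semitones, exactly the major seventh.

major seventh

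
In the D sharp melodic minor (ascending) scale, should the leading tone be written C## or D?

C##

Each scale degree takes a distinct letter name. Degree 7 of a scale on D must use the letter C.
C## and D are enharmonically the same pitch, but only C## uses the letter C, so it is the correct spelling here.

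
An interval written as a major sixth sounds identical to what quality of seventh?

diminished

A major sixth spans 9 semitones.
A seventh spanning 9 semitones is diminished (the major seventh is 11).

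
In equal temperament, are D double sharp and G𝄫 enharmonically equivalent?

No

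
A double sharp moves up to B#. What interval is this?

Counting letters A–B gives a second.
A##→B# = 1 semitone, 1 narrower than the major second (2), so minor.

minor second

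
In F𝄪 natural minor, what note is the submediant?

D#

The F## natural minor scale runs F## G## A# B# C## D# E#.
Degree 6 is D#.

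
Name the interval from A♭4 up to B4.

augmented second

The letter names run A→B, a span of 1 letter step, so the interval is some kind of second.
Ab to B is 3 semitones. A major second is 2, so 3 makes it augmented.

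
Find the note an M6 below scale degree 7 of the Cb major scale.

Scale degree 7 of Cb major is Bb.
A major sixth (9 semitones) below Bb lands on the letter D, giving Db.

Db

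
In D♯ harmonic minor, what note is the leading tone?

Degree 7 takes the letter 6 steps above D, which is C.
In harmonic minor, degree 7 sits 11 semitones above the tonic. D# + 11 semitones is pitch class 2, spelled on C as C##.

C##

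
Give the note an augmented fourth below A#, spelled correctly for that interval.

E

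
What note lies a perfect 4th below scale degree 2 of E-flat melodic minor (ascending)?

Scale degree 2 of Eb melodic minor (ascending) is F.
A perfect fourth (5 semitones) below F lands on the letter C, giving C.

C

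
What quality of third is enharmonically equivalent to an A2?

minor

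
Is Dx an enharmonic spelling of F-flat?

D## is pitch class 4; Fb is pitch class 4.
All spellings map to pitch class 4, so they are enharmonically equivalent.

Yes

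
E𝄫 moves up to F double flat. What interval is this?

The letter names run E→F, a span of 1 letter step, so the interval is some kind of second.
Ebb to Fbb is 1 semitone. A major second is 2, so 1 makes it minor.

minor second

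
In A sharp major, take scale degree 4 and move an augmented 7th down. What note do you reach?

Eb

Scale degree 4 of A# major is D#.
An augmented seventh (12 semitones) below D# lands on the letter E, giving Eb.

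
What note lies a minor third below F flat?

A third below F lands on the letter D.
A minor third spans 3 semitones, so Fb moves to pitch class 1. On the letter D that is Db.

Db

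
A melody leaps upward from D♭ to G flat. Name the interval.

Counting letters D–E–F–G gives a fourth.
Db→Gb = 5 semitones, exactly the perfect fourth.

perfect fourth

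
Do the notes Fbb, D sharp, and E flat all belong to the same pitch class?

Fbb is pitch class 3; D# is pitch class 3; Eb is pitch class 3.
All spellings map to pitch class 3, so they are enharmonically equivalent.

Yes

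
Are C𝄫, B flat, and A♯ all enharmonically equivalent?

Cbb is pitch class 10; Bb is pitch class 10; A# is pitch class 10.
All spellings map to pitch class 10, so they are enharmonically equivalent.

Yes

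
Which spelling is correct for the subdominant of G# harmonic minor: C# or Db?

Each scale degree takes a distinct letter name. Degree 4 of a scale on G must use the letter C.
C# and Db are enharmonically the same pitch, but only C# uses the letter C, so it is the correct spelling here.

C#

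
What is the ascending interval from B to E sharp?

augmented fourth

Counting letters B–C–D–E gives a fourth.
B→E# = 6 semitones, 1 wider than the perfect fourth (5), so augmented.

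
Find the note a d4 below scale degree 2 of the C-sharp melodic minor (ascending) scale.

Scale degree 2 of C# melodic minor (ascending) is D#.
A diminished fourth (4 semitones) below D# lands on the letter A, giving A##.

A##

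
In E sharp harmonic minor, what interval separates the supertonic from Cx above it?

perfect fifth

The supertonic of E# harmonic minor is F##.
F## up to C##: letters F→C make it a fifth; 7 semitones makes it perfect.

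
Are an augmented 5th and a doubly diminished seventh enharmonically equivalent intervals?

An augmented fifth spans 8 semitones; a doubly diminished seventh spans 8.
They are enharmonically equivalent.

Yes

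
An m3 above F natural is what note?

F up a major third is A, so the target letter is A.
From F, a minor third is 3 semitones up: Ab.

Ab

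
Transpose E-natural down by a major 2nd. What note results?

A second below E lands on the letter D.
A major second spans 2 semitones, so E moves to pitch class 2. On the letter D that is D.

D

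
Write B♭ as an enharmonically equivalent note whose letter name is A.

Bb is pitch class 10. The letter A alone is pitch class 9.
To reach pitch class 10 from A requires an offset of +1 semitone, i.e. sharp: A#.

A#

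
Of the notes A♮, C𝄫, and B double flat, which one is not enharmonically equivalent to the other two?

Cbb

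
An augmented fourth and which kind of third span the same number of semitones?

doubly augmented

An augmented fourth spans 6 semitones.
A third spanning 6 semitones is doubly augmented (the major third is 4).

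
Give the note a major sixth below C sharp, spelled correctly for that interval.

E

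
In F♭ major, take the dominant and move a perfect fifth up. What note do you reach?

Gb

The dominant of Fb major is Cb.
A perfect fifth (7 semitones) above Cb lands on the letter G, giving Gb.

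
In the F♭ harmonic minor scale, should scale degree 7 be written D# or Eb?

Eb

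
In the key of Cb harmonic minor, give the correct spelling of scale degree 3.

Degree 3 takes the letter 2 steps above C, which is E.
In harmonic minor, degree 3 sits 3 semitones above the tonic. Cb + 3 semitones is pitch class 2, spelled on E as Ebb.

Ebb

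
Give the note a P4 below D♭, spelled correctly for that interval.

Ab

D down a perfect fourth is A, so the target letter is A.
From Db, a perfect fourth is 5 semitones down: Ab.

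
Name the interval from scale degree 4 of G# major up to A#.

major sixth

Scale degree 4 of G# major is C#.
C# up to A#: letters C→A make it a sixth; 9 semitones makes it major.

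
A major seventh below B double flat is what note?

A seventh below B lands on the letter C.
A major seventh spans 11 semitones, so Bbb moves to pitch class 10. On the letter C that is Cbb.

Cbb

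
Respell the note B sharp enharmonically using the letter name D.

Dbb

B# is pitch class 0. The letter D alone is pitch class 2.
To reach pitch class 0 from D requires an offset of -2 semitones, i.e. double flat: Dbb.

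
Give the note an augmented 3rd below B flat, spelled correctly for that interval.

A third below B lands on the letter G.
An augmented third spans 5 semitones, so Bb moves to pitch class 5. On the letter G that is Gbb.

Gbb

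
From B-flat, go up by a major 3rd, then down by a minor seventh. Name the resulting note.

E

A major third up from Bb is D (letter D, 4 semitones up).
A minor seventh down from D is E (letter E, 10 semitones down).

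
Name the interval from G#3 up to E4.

The letter names run G→E, a span of 5 letter steps, so the interval is some kind of sixth.
G# to E is 8 semitones. A major sixth is 9, so 8 makes it minor.

minor sixth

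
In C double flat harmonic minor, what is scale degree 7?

Bbb

Degree 7 takes the letter 6 steps above C, which is B.
In harmonic minor, degree 7 sits 11 semitones above the tonic. Cbb + 11 semitones is pitch class 9, spelled on B as Bbb.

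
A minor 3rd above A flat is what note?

Cb

A up a major third is C#, so the target letter is C.
From Ab, a minor third is 3 semitones up: Cb.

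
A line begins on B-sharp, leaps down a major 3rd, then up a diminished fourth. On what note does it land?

A major third down from B# is G# (letter G, 4 semitones down).
A diminished fourth up from G# is C (letter C, 4 semitones up).

C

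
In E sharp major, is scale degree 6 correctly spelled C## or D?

Each scale degree takes a distinct letter name. Degree 6 of a scale on E must use the letter C.
C## and D are enharmonically the same pitch, but only C## uses the letter C, so it is the correct spelling here.

C##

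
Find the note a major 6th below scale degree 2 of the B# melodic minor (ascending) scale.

E#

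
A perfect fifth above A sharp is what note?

A up a perfect fifth is E, so the target letter is E.
From A#, a perfect fifth is 7 semitones up: E#.

E#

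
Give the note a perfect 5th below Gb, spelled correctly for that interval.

Cb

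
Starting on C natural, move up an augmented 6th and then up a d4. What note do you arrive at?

An augmented sixth up from C is A# (letter A, 10 semitones up).
A diminished fourth up from A# is D (letter D, 4 semitones up).

D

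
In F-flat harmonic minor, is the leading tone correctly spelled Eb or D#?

Eb

Each scale degree takes a distinct letter name. Degree 7 of a scale on F must use the letter E.
Eb and D# are enharmonically the same pitch, but only Eb uses the letter E, so it is the correct spelling here.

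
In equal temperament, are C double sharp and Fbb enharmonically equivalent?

Two spellings are enharmonically equivalent only if they share a pitch class.
Here C## → 2, Fbb → 3; 2 ≠ 3, so they are not.

No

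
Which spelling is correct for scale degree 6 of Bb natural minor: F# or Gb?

Gb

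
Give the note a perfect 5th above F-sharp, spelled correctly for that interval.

C#

F up a perfect fifth is C, so the target letter is C.
From F#, a perfect fifth is 7 semitones up: C#.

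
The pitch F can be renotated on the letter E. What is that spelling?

F is pitch class 5. The letter E alone is pitch class 4.
To reach pitch class 5 from E requires an offset of +1 semitone, i.e. sharp: E#.

E#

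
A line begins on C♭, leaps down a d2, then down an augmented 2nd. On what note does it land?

Ab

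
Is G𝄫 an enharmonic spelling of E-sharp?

Gbb is pitch class 5; E# is pitch class 5.
All spellings map to pitch class 5, so they are enharmonically equivalent.

Yes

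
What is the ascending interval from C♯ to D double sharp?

The letter names run C→D, a span of 1 letter step, so the interval is some kind of second.
C# to D## is 3 semitones. A major second is 2, so 3 makes it augmented.

augmented second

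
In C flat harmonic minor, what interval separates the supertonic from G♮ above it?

augmented fourth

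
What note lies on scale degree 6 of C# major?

The C# major scale runs C# D# E# F# G# A# B#.
Degree 6 is A#.

A#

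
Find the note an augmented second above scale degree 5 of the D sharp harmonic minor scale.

Scale degree 5 of D# harmonic minor is A#.
An augmented second (3 semitones) above A# lands on the letter B, giving B##.

B##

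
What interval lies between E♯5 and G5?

diminished third

Counting letters E–F–G gives a third.
E#→G = 2 semitones, 2 narrower than the major third (4), so diminished.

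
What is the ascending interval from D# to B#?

major sixth

The letter names run D→B, a span of 5 letter steps, so the interval is some kind of sixth.
D# to B# is 9 semitones. A major sixth is 9, so 9 makes it major.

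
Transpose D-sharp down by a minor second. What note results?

C##

D down a major second is C, so the target letter is C.
From D#, a minor second is 1 semitone down: C##.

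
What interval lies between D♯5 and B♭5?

The letter names run D→B, a span of 5 letter steps, so the interval is some kind of sixth.
D# to Bb is 7 semitones. A major sixth is 9, so 7 makes it diminished.

diminished sixth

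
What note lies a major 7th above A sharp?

G##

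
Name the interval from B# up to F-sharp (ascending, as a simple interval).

diminished fifth

The letter names run B→F, a span of 4 letter steps, so the interval is some kind of fifth.
B# to F# is 6 semitones. A perfect fifth is 7, so 6 makes it diminished.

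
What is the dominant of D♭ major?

Ab

Degree 5 takes the letter 4 steps above D, which is A.
In major, degree 5 sits 7 semitones above the tonic. Db + 7 semitones is pitch class 8, spelled on A as Ab.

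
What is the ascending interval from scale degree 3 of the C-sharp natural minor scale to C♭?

diminished sixth

Scale degree 3 of C# natural minor is E.
E up to Cb: letters E→C make it a sixth; 7 semitones makes it diminished.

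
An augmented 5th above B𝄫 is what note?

F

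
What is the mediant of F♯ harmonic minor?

A

Degree 3 takes the letter 2 steps above F, which is A.
In harmonic minor, degree 3 sits 3 semitones above the tonic. F# + 3 semitones is pitch class 9, spelled on A as A.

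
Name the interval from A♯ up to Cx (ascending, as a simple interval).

major third

The letter names run A→C, a span of 2 letter steps, so the interval is some kind of third.
A# to C## is 4 semitones. A major third is 4, so 4 makes it major.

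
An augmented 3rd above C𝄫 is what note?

Eb

C up a major third is E, so the target letter is E.
From Cbb, an augmented third is 5 semitones up: Eb.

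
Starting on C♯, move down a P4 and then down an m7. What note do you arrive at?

A#

A perfect fourth down from C# is G# (letter G, 5 semitones down).
A minor seventh down from G# is A# (letter A, 10 semitones down).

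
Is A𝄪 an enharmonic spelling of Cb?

A## is pitch class 11; Cb is pitch class 11.
All spellings map to pitch class 11, so they are enharmonically equivalent.

Yes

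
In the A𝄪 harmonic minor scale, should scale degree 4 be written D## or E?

D##

Each scale degree takes a distinct letter name. Degree 4 of a scale on A must use the letter D.
D## and E are enharmonically the same pitch, but only D## uses the letter D, so it is the correct spelling here.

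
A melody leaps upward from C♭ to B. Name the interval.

Counting letters C–D–E–F–G–A–B gives a seventh.
Cb→B = 12 semitones, 1 wider than the major seventh (11), so augmented.

augmented seventh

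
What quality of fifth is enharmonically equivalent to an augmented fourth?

An augmented fourth spans 6 semitones.
A fifth spanning 6 semitones is diminished (the perfect fifth is 7).

diminished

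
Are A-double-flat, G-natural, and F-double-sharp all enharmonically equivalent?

Yes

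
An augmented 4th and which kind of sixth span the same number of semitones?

doubly diminished

An augmented fourth spans 6 semitones.
A sixth spanning 6 semitones is doubly diminished (the major sixth is 9).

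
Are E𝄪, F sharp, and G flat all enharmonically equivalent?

Yes

E## is pitch class 6; F# is pitch class 6; Gb is pitch class 6.
All spellings map to pitch class 6, so they are enharmonically equivalent.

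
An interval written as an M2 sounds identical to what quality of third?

A major second spans 2 semitones.
A third spanning 2 semitones is diminished (the major third is 4).

diminished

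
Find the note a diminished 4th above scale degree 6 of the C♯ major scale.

Scale degree 6 of C# major is A#.
A diminished fourth (4 semitones) above A# lands on the letter D, giving D.

D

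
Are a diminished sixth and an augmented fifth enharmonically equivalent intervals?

No

A diminished sixth spans 7 semitones; an augmented fifth spans 8.
The spans differ, so they are not enharmonic equivalents.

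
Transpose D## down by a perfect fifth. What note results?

G##

D down a perfect fifth is G, so the target letter is G.
From D##, a perfect fifth is 7 semitones down: G##.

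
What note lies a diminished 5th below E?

A fifth below E lands on the letter A.
A diminished fifth spans 6 semitones, so E moves to pitch class 10. On the letter A that is A#.

A#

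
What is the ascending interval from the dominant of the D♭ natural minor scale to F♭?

The dominant of Db natural minor is Ab.
Ab up to Fb: letters A→F make it a sixth; 8 semitones makes it minor.

minor sixth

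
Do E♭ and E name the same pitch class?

No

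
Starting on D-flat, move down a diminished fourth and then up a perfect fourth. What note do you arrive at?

D

A diminished fourth down from Db is A (letter A, 4 semitones down).
A perfect fourth up from A is D (letter D, 5 semitones up).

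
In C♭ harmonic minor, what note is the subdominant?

Fb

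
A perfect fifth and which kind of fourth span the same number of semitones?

A perfect fifth spans 7 semitones.
A fourth spanning 7 semitones is doubly augmented (the perfect fourth is 5).

doubly augmented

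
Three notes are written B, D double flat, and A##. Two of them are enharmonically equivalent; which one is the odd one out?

Dbb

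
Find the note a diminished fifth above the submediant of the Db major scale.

Fb

The submediant of Db major is Bb.
A diminished fifth (6 semitones) above Bb lands on the letter F, giving Fb.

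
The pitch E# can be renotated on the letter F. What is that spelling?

Plain F sits at the same pitch as E#, so on the letter F the same pitch needs a natural: F.

F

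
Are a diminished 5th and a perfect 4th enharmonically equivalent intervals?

No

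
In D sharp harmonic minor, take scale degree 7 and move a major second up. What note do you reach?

Scale degree 7 of D# harmonic minor is C##.
A major second (2 semitones) above C## lands on the letter D, giving D##.

D##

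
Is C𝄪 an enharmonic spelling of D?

C## is pitch class 2; D is pitch class 2.
All spellings map to pitch class 2, so they are enharmonically equivalent.

Yes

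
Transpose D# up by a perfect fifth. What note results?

A fifth above D lands on the letter A.
A perfect fifth spans 7 semitones, so D# moves to pitch class 10. On the letter A that is A#.

A#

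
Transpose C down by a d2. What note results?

B#

A second below C lands on the letter B.
A diminished second spans 0 semitones, so C moves to pitch class 0. On the letter B that is B#.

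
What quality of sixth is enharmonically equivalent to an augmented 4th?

An augmented fourth spans 6 semitones.
A sixth spanning 6 semitones is doubly diminished (the major sixth is 9).

doubly diminished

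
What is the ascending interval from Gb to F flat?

Counting letters G–A–B–C–D–E–F gives a seventh.
Gb→Fb = 10 semitones, 1 narrower than the major seventh (11), so minor.

minor seventh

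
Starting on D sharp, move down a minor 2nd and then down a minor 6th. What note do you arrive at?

A minor second down from D# is C## (letter C, 1 semitone down).
A minor sixth down from C## is E## (letter E, 8 semitones down).

E##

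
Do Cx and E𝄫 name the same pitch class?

C## is pitch class 2; Ebb is pitch class 2.
All spellings map to pitch class 2, so they are enharmonically equivalent.

Yes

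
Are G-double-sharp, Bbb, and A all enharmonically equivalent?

Yes

G## = pitch class 9 and Bbb = pitch class 9 and A = pitch class 9 — the same pitch class, so they are enharmonic equivalents.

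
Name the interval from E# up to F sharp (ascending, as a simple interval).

minor second

The letter names run E→F, a span of 1 letter step, so the interval is some kind of second.
E# to F# is 1 semitone. A major second is 2, so 1 makes it minor.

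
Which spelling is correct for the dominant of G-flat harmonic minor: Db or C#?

Db

Each scale degree takes a distinct letter name. Degree 5 of a scale on G must use the letter D.
Db and C# are enharmonically the same pitch, but only Db uses the letter D, so it is the correct spelling here.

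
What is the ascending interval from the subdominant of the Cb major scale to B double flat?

The subdominant of Cb major is Fb.
Fb up to Bbb: letters F→B make it a fourth; 5 semitones makes it perfect.

perfect fourth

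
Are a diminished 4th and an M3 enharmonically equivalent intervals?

Yes

A diminished fourth spans 4 semitones; a major third spans 4.
They are enharmonically equivalent.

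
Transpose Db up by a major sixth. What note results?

Bb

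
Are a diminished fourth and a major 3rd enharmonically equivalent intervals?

A diminished fourth spans 4 semitones; a major third spans 4.
They are enharmonically equivalent.

Yes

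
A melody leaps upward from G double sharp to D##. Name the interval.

perfect fifth

Counting letters G–A–B–C–D gives a fifth.
G##→D## = 7 semitones, exactly the perfect fifth.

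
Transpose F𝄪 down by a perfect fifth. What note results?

A fifth below F lands on the letter B.
A perfect fifth spans 7 semitones, so F## moves to pitch class 0. On the letter B that is B#.

B#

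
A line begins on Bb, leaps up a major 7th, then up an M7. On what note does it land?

G#

A major seventh up from Bb is A (letter A, 11 semitones up).
A major seventh up from A is G# (letter G, 11 semitones up).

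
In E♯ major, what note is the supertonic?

Degree 2 takes the letter 1 step above E, which is F.
In major, degree 2 sits 2 semitones above the tonic. E# + 2 semitones is pitch class 7, spelled on F as F##.

F##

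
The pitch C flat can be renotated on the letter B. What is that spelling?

B

Cb is pitch class 11. The letter B alone is pitch class 11.
Pitch class 11 on B needs no accidental: B.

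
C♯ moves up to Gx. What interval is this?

augmented fifth

Counting letters C–D–E–F–G gives a fifth.
C#→G## = 8 semitones, 1 wider than the perfect fifth (7), so augmented.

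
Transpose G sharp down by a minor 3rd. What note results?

E#

G down a major third is Eb, so the target letter is E.
From G#, a minor third is 3 semitones down: E#.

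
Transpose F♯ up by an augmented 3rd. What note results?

F up a major third is A, so the target letter is A.
From F#, an augmented third is 5 semitones up: A##.

A##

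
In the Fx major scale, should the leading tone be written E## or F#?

Each scale degree takes a distinct letter name. Degree 7 of a scale on F must use the letter E.
E## and F# are enharmonically the same pitch, but only E## uses the letter E, so it is the correct spelling here.

E##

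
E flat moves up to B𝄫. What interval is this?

diminished fifth

Counting letters E–F–G–A–B gives a fifth.
Eb→Bbb = 6 semitones, 1 narrower than the perfect fifth (7), so diminished.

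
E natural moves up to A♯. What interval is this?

The letter names run E→A, a span of 3 letter steps, so the interval is some kind of fourth.
E to A# is 6 semitones. A perfect fourth is 5, so 6 makes it augmented.

augmented fourth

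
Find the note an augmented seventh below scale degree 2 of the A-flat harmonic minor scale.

Cbb

Scale degree 2 of Ab harmonic minor is Bb.
An augmented seventh (12 semitones) below Bb lands on the letter C, giving Cbb.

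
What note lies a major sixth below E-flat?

Gb

E down a major sixth is G, so the target letter is G.
From Eb, a major sixth is 9 semitones down: Gb.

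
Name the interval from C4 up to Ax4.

doubly augmented sixth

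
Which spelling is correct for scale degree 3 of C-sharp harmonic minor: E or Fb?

Each scale degree takes a distinct letter name. Degree 3 of a scale on C must use the letter E.
E and Fb are enharmonically the same pitch, but only E uses the letter E, so it is the correct spelling here.

E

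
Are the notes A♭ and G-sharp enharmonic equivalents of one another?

Ab = pitch class 8 and G# = pitch class 8 — the same pitch class, so they are enharmonic equivalents.

Yes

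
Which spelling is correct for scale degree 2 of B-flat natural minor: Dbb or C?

Each scale degree takes a distinct letter name. Degree 2 of a scale on B must use the letter C.
C and Dbb are enharmonically the same pitch, but only C uses the letter C, so it is the correct spelling here.

C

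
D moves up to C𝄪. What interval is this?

augmented seventh

Counting letters D–E–F–G–A–B–C gives a seventh.
D→C## = 12 semitones, 1 wider than the major seventh (11), so augmented.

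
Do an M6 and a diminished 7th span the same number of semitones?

A major sixth spans 9 semitones; a diminished seventh spans 9.
They are enharmonically equivalent.

Yes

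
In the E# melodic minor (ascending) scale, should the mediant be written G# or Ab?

Each scale degree takes a distinct letter name. Degree 3 of a scale on E must use the letter G.
G# and Ab are enharmonically the same pitch, but only G# uses the letter G, so it is the correct spelling here.

G#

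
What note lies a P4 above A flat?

A fourth above A lands on the letter D.
A perfect fourth spans 5 semitones, so Ab moves to pitch class 1. On the letter D that is Db.

Db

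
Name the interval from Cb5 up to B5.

augmented seventh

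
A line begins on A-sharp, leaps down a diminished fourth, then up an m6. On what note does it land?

A diminished fourth down from A# is E## (letter E, 4 semitones down).
A minor sixth up from E## is C## (letter C, 8 semitones up).

C##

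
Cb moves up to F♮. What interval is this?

augmented fourth

Counting letters C–D–E–F gives a fourth.
Cb→F = 6 semitones, 1 wider than the perfect fourth (5), so augmented.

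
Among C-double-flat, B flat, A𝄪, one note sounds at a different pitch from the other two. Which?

A##

In 12-tone equal temperament, enharmonic equivalents share a pitch class. Cbb is pitch class 10; Bb is pitch class 10; A## is pitch class 11.
Cbb and Bb share pitch class 10, while A## is pitch class 11.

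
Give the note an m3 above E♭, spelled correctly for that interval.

Gb

E up a major third is G#, so the target letter is G.
From Eb, a minor third is 3 semitones up: Gb.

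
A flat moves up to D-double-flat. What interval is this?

diminished fourth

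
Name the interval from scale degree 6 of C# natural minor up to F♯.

major sixth

Scale degree 6 of C# natural minor is A.
A up to F#: letters A→F make it a sixth; 9 semitones makes it major.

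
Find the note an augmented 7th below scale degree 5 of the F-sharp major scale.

Db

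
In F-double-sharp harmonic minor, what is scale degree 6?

D#

Degree 6 takes the letter 5 steps above F, which is D.
In harmonic minor, degree 6 sits 8 semitones above the tonic. F## + 8 semitones is pitch class 3, spelled on D as D#.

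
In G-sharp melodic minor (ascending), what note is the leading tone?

The G# melodic minor (ascending) scale runs G# A# B C# D# E# F##.
Degree 7 is F##.

F##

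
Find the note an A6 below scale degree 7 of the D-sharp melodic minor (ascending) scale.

Scale degree 7 of D# melodic minor (ascending) is C##.
An augmented sixth (10 semitones) below C## lands on the letter E, giving E.

E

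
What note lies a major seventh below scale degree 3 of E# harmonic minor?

A

Scale degree 3 of E# harmonic minor is G#.
A major seventh (11 semitones) below G# lands on the letter A, giving A.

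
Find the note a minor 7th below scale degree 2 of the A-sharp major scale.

Scale degree 2 of A# major is B#.
A minor seventh (10 semitones) below B# lands on the letter C, giving C##.

C##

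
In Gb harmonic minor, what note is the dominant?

Db

Degree 5 takes the letter 4 steps above G, which is D.
In harmonic minor, degree 5 sits 7 semitones above the tonic. Gb + 7 semitones is pitch class 1, spelled on D as Db.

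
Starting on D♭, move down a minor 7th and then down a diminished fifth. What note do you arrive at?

A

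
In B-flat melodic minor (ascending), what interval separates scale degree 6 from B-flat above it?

minor third

Scale degree 6 of Bb melodic minor (ascending) is G.
G up to Bb: letters G→B make it a third; 3 semitones makes it minor.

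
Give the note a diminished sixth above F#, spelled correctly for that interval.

Db

F up a major sixth is D, so the target letter is D.
From F#, a diminished sixth is 7 semitones up: Db.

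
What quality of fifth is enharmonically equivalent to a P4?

A perfect fourth spans 5 semitones.
A fifth spanning 5 semitones is doubly diminished (the perfect fifth is 7).

doubly diminished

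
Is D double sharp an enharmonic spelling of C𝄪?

No

D## is pitch class 4; C## is pitch class 2.
The pitch classes differ (4 vs. 2), so they are not enharmonic equivalents.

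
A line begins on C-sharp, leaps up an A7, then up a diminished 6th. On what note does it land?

An augmented seventh up from C# is B## (letter B, 12 semitones up).
A diminished sixth up from B## is G# (letter G, 7 semitones up).

G#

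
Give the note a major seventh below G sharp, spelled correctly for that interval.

G down a major seventh is Ab, so the target letter is A.
From G#, a major seventh is 11 semitones down: A.

A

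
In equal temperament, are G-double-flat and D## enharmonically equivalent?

No

Gbb is pitch class 5; D## is pitch class 4.
The pitch classes differ (5 vs. 4), so they are not enharmonic equivalents.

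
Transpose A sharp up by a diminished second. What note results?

Bb

A second above A lands on the letter B.
A diminished second spans 0 semitones, so A# moves to pitch class 10. On the letter B that is Bb.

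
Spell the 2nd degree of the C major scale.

D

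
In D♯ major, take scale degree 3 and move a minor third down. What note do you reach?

Scale degree 3 of D# major is F##.
A minor third (3 semitones) below F## lands on the letter D, giving D##.

D##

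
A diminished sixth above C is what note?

Abb

C up a major sixth is A, so the target letter is A.
From C, a diminished sixth is 7 semitones up: Abb.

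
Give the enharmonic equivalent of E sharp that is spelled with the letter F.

Plain F sits at the same pitch as E#, so on the letter F the same pitch needs a natural: F.

F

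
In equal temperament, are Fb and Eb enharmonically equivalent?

Two spellings are enharmonically equivalent only if they share a pitch class.
Here Fb → 4, Eb → 3; 3 ≠ 4, so they are not.

No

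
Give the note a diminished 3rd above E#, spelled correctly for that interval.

E up a major third is G#, so the target letter is G.
From E#, a diminished third is 2 semitones up: G.

G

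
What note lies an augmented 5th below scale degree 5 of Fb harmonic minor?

Fbb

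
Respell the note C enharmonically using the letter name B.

B#

C is pitch class 0. The letter B alone is pitch class 11.
To reach pitch class 0 from B requires an offset of +1 semitone, i.e. sharp: B#.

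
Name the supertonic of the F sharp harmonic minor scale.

The F# harmonic minor scale runs F# G# A B C# D E#.
Degree 2 is G#.

G#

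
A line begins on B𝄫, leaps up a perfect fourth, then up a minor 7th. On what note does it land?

Dbb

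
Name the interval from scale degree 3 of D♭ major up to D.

major sixth

Scale degree 3 of Db major is F.
F up to D: letters F→D make it a sixth; 9 semitones makes it major.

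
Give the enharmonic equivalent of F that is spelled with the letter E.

F is pitch class 5. The letter E alone is pitch class 4.
To reach pitch class 5 from E requires an offset of +1 semitone, i.e. sharp: E#.

E#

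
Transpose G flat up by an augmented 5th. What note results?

A fifth above G lands on the letter D.
An augmented fifth spans 8 semitones, so Gb moves to pitch class 2. On the letter D that is D.

D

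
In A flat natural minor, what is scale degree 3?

Cb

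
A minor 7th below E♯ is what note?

A seventh below E lands on the letter F.
A minor seventh spans 10 semitones, so E# moves to pitch class 7. On the letter F that is F##.

F##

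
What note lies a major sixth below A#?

A down a major sixth is C, so the target letter is C.
From A#, a major sixth is 9 semitones down: C#.

C#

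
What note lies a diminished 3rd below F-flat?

D

A third below F lands on the letter D.
A diminished third spans 2 semitones, so Fb moves to pitch class 2. On the letter D that is D.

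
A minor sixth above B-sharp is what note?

G#

B up a major sixth is G#, so the target letter is G.
From B#, a minor sixth is 8 semitones up: G#.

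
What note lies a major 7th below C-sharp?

C down a major seventh is Db, so the target letter is D.
From C#, a major seventh is 11 semitones down: D.

D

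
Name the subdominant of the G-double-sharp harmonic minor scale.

Degree 4 takes the letter 3 steps above G, which is C.
In harmonic minor, degree 4 sits 5 semitones above the tonic. G## + 5 semitones is pitch class 2, spelled on C as C##.

C##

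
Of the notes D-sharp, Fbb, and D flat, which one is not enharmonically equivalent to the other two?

Db

In 12-tone equal temperament, enharmonic equivalents share a pitch class. D# is pitch class 3; Fbb is pitch class 3; Db is pitch class 1.
D# and Fbb share pitch class 3, while Db is pitch class 1.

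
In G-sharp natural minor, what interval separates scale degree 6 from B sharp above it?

augmented fifth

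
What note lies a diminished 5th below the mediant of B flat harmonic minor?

G

The mediant of Bb harmonic minor is Db.
A diminished fifth (6 semitones) below Db lands on the letter G, giving G.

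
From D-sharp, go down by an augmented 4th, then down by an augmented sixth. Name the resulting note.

Cb

An augmented fourth down from D# is A (letter A, 6 semitones down).
An augmented sixth down from A is Cb (letter C, 10 semitones down).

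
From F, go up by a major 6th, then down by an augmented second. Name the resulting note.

Cb

A major sixth up from F is D (letter D, 9 semitones up).
An augmented second down from D is Cb (letter C, 3 semitones down).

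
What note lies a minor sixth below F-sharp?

A#

A sixth below F lands on the letter A.
A minor sixth spans 8 semitones, so F# moves to pitch class 10. On the letter A that is A#.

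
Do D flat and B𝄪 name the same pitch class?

Db is pitch class 1; B## is pitch class 1.
All spellings map to pitch class 1, so they are enharmonically equivalent.

Yes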